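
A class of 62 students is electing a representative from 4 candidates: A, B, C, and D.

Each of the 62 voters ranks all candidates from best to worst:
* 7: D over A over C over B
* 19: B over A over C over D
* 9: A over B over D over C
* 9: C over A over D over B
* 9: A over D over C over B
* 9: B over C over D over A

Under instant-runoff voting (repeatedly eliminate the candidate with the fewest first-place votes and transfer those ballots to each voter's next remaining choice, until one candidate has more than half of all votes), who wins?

Round 1: A 18, B 28, C 9, D 7. D eliminated.
Round 2: A 25, B 28, C 9. C eliminated.
Round 3: A 34, B 28. A has a majority (≥32).

A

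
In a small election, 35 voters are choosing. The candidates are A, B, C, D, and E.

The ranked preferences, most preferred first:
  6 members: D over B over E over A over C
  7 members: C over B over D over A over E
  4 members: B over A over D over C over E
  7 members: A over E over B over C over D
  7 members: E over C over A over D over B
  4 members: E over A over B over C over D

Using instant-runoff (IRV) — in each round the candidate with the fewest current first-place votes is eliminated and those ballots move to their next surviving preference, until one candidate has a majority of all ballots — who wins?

Round 1: A 7, B 4, C 7, D 6, E 11. B eliminated.
Round 2: A 11, C 7, D 6, E 11. D eliminated.
Round 3: A 11, C 7, E 17. C eliminated.
Round 4: A 18, E 17. A has a majority (≥18).

A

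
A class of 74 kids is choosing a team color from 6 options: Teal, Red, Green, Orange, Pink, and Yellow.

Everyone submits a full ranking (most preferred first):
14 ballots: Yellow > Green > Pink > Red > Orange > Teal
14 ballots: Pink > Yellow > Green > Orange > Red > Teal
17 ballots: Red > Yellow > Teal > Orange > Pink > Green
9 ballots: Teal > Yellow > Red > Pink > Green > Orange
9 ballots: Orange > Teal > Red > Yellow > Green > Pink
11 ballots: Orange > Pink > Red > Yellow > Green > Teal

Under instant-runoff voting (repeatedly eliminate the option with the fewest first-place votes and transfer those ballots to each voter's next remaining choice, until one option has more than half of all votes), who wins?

Yellow

Round 1: Teal 9, Red 17, Green 0, Orange 20, Pink 14, Yellow 14. Green eliminated.
Round 2: Teal 9, Red 17, Orange 20, Pink 14, Yellow 14. Teal eliminated.
Round 3: Red 17, Orange 20, Pink 14, Yellow 23. Pink eliminated.
Round 4: Red 17, Orange 20, Yellow 37. Red eliminated.
Round 5: Orange 20, Yellow 54. Yellow has a majority (≥38).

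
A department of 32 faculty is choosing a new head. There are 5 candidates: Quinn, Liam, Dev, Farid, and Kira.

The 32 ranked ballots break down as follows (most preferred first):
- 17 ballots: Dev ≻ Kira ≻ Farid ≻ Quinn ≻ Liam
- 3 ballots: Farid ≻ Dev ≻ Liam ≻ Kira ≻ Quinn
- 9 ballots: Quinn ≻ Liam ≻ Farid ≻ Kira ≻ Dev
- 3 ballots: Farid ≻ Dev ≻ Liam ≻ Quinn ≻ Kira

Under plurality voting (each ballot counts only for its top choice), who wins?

Dev

First-place votes: Quinn 9, Liam 0, Dev 17, Farid 6, Kira 0.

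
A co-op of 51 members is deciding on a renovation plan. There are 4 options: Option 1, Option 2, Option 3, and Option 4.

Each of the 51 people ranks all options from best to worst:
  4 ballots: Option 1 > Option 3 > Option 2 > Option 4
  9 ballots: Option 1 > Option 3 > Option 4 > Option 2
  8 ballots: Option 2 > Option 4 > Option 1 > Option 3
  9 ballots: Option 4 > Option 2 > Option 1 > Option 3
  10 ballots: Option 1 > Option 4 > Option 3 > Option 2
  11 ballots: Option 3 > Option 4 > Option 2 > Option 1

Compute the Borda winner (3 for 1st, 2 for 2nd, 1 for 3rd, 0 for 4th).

Option 1: 4×3 + 9×3 + 8×1 + 9×1 + 10×3 + 11×0 = 86
Option 2: 4×1 + 9×0 + 8×3 + 9×2 + 10×0 + 11×1 = 57
Option 3: 4×2 + 9×2 + 8×0 + 9×0 + 10×1 + 11×3 = 69
Option 4: 4×0 + 9×1 + 8×2 + 9×3 + 10×2 + 11×2 = 94

Option 4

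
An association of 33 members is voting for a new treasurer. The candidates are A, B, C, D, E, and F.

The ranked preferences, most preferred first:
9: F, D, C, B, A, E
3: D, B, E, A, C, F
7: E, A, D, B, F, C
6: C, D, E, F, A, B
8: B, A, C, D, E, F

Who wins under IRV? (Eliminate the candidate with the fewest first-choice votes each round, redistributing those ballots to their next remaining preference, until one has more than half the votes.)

Round 1: A 0, B 8, C 6, D 3, E 7, F 9. A eliminated.
Round 2: B 8, C 6, D 3, E 7, F 9. D eliminated.
Round 3: B 11, C 6, E 7, F 9. C eliminated.
Round 4: B 11, E 13, F 9. F eliminated.
Round 5: B 20, E 13. B has a majority (≥17).

B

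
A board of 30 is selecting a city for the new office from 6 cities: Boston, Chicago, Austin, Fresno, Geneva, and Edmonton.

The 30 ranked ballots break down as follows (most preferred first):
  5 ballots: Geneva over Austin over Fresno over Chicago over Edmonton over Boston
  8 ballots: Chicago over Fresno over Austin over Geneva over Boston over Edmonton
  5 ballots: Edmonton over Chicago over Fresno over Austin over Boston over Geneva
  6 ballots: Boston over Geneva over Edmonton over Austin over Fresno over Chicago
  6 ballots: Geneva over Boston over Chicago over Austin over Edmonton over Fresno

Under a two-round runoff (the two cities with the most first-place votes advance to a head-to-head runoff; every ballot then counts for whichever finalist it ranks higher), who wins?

Geneva

Round 1 first-place votes: Boston 6, Chicago 8, Austin 0, Fresno 0, Geneva 11, Edmonton 5. Geneva and Chicago advance.
Runoff: Geneva is ranked above Chicago on 17 ballots, Chicago above Geneva on 13.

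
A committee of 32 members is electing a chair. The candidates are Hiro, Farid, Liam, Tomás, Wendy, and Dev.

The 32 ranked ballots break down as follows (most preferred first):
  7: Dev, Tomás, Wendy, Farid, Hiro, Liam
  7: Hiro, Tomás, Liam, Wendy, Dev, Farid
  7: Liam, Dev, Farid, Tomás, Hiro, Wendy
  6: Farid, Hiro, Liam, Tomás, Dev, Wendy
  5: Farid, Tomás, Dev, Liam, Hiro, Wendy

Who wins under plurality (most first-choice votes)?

First-place votes: Hiro 7, Farid 11, Liam 7, Tomás 0, Wendy 0, Dev 7.

Farid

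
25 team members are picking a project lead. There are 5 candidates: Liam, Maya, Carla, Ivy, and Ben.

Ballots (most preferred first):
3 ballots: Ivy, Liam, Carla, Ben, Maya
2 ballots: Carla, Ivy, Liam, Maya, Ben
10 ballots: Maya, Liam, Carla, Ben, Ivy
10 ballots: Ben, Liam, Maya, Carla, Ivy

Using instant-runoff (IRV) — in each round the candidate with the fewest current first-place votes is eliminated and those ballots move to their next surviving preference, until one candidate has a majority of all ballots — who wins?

Ben

Round 1: Liam 0, Maya 10, Carla 2, Ivy 3, Ben 10. Liam eliminated.
Round 2: Maya 10, Carla 2, Ivy 3, Ben 10. Carla eliminated.
Round 3: Maya 10, Ivy 5, Ben 10. Ivy eliminated.
Round 4: Maya 12, Ben 13. Ben has a majority (≥13).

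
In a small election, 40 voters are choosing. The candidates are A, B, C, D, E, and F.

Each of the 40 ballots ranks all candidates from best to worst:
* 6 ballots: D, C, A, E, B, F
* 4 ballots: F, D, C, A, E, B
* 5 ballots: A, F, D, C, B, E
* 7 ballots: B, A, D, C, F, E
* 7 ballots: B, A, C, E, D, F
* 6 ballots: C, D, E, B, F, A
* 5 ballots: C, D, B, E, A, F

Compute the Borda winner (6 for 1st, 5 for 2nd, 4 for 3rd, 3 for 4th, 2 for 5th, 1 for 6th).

C

A: 6×4 + 4×3 + 5×6 + 7×5 + 7×5 + 6×1 + 5×2 = 152
B: 6×2 + 4×1 + 5×2 + 7×6 + 7×6 + 6×3 + 5×4 = 148
C: 6×5 + 4×4 + 5×3 + 7×3 + 7×4 + 6×6 + 5×6 = 176
D: 6×6 + 4×5 + 5×4 + 7×4 + 7×2 + 6×5 + 5×5 = 173
E: 6×3 + 4×2 + 5×1 + 7×1 + 7×3 + 6×4 + 5×3 = 98
F: 6×1 + 4×6 + 5×5 + 7×2 + 7×1 + 6×2 + 5×1 = 93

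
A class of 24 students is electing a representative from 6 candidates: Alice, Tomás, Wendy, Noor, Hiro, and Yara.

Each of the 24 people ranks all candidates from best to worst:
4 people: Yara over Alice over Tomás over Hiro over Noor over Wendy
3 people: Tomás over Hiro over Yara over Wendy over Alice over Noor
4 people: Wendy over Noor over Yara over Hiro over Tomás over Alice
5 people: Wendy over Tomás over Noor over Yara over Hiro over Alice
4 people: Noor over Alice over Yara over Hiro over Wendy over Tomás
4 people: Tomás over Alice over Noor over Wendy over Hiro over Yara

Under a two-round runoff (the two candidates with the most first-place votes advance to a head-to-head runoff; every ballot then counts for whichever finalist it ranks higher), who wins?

Round 1 first-place votes: Alice 0, Tomás 7, Wendy 9, Noor 4, Hiro 0, Yara 4. Wendy and Tomás advance.
Runoff: Wendy is ranked above Tomás on 13 ballots, Tomás above Wendy on 11.

Wendy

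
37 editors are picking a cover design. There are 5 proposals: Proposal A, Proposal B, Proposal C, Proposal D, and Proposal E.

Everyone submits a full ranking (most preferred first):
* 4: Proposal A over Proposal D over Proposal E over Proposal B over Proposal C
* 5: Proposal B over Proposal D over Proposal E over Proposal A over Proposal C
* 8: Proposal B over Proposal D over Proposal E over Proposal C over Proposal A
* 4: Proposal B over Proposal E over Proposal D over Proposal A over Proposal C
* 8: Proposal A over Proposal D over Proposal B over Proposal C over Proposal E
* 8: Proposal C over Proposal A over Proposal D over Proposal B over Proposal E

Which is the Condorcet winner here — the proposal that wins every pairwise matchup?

Proposal A

Proposal A vs Proposal B: 20–17
Proposal A vs Proposal C: 21–16
Proposal A vs Proposal D: 20–17
Proposal A vs Proposal E: 20–17
Proposal A beats every other proposal.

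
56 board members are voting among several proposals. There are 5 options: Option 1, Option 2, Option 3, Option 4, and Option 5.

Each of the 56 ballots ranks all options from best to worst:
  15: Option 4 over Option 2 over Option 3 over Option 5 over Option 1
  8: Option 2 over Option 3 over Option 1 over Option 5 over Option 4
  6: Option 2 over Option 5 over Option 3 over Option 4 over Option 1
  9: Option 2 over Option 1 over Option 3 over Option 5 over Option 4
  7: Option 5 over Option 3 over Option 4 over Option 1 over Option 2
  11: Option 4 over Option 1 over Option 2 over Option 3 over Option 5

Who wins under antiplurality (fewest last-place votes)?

Option 3

Last-place votes: Option 1 21, Option 2 7, Option 3 0, Option 4 17, Option 5 11.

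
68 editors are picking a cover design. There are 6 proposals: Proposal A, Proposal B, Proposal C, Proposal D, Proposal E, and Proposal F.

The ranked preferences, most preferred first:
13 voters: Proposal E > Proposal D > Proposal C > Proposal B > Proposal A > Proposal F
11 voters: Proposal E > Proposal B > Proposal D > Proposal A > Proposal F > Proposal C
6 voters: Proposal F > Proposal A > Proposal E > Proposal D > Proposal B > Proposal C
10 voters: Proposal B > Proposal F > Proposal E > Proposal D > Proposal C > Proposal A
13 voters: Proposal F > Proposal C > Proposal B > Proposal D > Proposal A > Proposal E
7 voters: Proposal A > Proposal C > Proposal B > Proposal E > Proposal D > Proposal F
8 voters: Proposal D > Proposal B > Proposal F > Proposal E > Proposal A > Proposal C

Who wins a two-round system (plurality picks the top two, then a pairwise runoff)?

Proposal F

Round 1 first-place votes: Proposal A 7, Proposal B 10, Proposal C 0, Proposal D 8, Proposal E 24, Proposal F 19. Proposal E and Proposal F advance.
Runoff: Proposal E is ranked above Proposal F on 31 ballots, Proposal F above Proposal E on 37.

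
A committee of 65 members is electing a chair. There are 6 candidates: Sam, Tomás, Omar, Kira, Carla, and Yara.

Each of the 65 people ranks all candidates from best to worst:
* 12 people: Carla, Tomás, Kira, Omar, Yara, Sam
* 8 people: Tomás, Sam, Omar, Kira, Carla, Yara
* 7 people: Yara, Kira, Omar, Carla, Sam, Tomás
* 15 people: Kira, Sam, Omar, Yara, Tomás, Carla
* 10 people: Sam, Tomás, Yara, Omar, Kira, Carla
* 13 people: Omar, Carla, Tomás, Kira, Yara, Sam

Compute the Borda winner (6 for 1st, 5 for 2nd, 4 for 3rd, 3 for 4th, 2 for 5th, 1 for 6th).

Sam: 12×1 + 8×5 + 7×2 + 15×5 + 10×6 + 13×1 = 214
Tomás: 12×5 + 8×6 + 7×1 + 15×2 + 10×5 + 13×4 = 247
Omar: 12×3 + 8×4 + 7×4 + 15×4 + 10×3 + 13×6 = 264
Kira: 12×4 + 8×3 + 7×5 + 15×6 + 10×2 + 13×3 = 256
Carla: 12×6 + 8×2 + 7×3 + 15×1 + 10×1 + 13×5 = 199
Yara: 12×2 + 8×1 + 7×6 + 15×3 + 10×4 + 13×2 = 185

Omar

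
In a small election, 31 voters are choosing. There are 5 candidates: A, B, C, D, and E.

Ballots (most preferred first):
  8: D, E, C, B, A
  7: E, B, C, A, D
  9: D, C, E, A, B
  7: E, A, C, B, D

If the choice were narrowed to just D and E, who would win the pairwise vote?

D

D is ranked above E on 17 ballots; E above D on 14.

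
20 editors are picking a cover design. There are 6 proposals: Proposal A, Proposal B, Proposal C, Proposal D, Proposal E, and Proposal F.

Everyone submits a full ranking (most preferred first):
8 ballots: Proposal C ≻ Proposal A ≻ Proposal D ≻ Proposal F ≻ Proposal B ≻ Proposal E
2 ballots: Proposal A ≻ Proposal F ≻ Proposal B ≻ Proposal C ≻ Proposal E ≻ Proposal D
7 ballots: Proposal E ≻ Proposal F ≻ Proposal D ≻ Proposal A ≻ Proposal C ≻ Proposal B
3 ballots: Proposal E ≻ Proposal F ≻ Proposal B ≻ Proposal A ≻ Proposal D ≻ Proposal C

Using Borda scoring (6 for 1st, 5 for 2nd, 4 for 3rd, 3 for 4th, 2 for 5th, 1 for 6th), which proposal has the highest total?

Proposal A: 8×5 + 2×6 + 7×3 + 3×3 = 82
Proposal B: 8×2 + 2×4 + 7×1 + 3×4 = 43
Proposal C: 8×6 + 2×3 + 7×2 + 3×1 = 71
Proposal D: 8×4 + 2×1 + 7×4 + 3×2 = 68
Proposal E: 8×1 + 2×2 + 7×6 + 3×6 = 72
Proposal F: 8×3 + 2×5 + 7×5 + 3×5 = 84

Proposal F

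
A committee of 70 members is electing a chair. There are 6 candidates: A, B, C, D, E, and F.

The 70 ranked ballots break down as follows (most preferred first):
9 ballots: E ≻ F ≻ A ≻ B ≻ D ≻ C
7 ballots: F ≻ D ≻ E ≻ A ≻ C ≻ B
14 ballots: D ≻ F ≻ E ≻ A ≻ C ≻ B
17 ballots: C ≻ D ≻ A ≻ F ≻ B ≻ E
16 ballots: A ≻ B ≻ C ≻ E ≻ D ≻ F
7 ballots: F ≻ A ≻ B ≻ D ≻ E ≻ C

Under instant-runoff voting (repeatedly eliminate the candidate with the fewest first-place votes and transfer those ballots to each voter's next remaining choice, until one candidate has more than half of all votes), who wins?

Round 1: A 16, B 0, C 17, D 14, E 9, F 14. B eliminated.
Round 2: A 16, C 17, D 14, E 9, F 14. E eliminated.
Round 3: A 16, C 17, D 14, F 23. D eliminated.
Round 4: A 16, C 17, F 37. F has a majority (≥36).

F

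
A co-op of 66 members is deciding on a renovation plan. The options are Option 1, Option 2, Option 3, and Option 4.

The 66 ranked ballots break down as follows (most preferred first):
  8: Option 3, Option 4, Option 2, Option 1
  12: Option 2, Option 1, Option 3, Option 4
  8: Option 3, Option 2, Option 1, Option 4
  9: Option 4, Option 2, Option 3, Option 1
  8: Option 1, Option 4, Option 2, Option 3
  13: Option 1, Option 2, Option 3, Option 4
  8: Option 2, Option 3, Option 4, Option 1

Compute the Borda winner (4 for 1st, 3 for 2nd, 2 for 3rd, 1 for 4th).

Option 1: 8×1 + 12×3 + 8×2 + 9×1 + 8×4 + 13×4 + 8×1 = 161
Option 2: 8×2 + 12×4 + 8×3 + 9×3 + 8×2 + 13×3 + 8×4 = 202
Option 3: 8×4 + 12×2 + 8×4 + 9×2 + 8×1 + 13×2 + 8×3 = 164
Option 4: 8×3 + 12×1 + 8×1 + 9×4 + 8×3 + 13×1 + 8×2 = 133

Option 2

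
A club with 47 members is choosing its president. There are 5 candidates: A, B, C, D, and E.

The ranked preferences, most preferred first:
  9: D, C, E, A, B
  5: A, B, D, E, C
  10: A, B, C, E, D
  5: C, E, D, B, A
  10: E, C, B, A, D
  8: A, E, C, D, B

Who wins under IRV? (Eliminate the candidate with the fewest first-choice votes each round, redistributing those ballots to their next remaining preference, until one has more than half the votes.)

Round 1: A 23, B 0, C 5, D 9, E 10. B eliminated.
Round 2: A 23, C 5, D 9, E 10. C eliminated.
Round 3: A 23, D 9, E 15. D eliminated.
Round 4: A 23, E 24. E has a majority (≥24).

E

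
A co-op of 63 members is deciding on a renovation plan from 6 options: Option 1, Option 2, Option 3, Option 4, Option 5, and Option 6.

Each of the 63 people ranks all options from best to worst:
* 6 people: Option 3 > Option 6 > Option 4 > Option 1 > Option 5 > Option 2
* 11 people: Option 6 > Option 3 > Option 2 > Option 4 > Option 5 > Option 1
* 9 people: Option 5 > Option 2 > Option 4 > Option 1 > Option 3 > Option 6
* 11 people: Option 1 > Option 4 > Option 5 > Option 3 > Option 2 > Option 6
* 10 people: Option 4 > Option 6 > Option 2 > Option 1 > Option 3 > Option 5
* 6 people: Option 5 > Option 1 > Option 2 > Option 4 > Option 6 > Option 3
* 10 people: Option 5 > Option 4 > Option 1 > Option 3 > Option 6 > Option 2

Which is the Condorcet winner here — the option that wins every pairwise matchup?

Option 4

Option 4 vs Option 1: 46–17
Option 4 vs Option 2: 37–26
Option 4 vs Option 3: 46–17
Option 4 vs Option 5: 38–25
Option 4 vs Option 6: 46–17
Option 4 beats every other option.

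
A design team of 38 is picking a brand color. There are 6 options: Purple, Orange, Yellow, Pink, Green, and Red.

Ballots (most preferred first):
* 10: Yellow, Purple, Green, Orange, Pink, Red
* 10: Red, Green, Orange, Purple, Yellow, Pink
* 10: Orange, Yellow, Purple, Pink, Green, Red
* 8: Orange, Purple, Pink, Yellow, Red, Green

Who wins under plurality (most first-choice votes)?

First-place votes: Purple 0, Orange 18, Yellow 10, Pink 0, Green 0, Red 10.

Orange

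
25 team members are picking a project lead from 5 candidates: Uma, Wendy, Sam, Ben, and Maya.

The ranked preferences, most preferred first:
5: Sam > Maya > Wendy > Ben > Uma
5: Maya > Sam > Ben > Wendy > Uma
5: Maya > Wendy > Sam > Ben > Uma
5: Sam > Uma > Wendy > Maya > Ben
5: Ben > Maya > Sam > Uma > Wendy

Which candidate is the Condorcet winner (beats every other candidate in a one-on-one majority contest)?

Maya vs Uma: 20–5
Maya vs Wendy: 20–5
Maya vs Sam: 15–10
Maya vs Ben: 20–5
Maya beats every other candidate.

Maya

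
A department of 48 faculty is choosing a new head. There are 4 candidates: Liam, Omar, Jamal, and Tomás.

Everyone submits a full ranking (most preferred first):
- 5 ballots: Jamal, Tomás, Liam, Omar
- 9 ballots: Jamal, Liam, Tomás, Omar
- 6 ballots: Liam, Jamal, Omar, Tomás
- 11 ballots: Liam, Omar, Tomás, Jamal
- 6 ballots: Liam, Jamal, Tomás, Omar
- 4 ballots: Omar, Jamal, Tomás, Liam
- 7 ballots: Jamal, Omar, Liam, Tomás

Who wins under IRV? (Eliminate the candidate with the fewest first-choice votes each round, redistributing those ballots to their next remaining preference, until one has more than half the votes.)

Round 1: Liam 23, Omar 4, Jamal 21, Tomás 0. Tomás eliminated.
Round 2: Liam 23, Omar 4, Jamal 21. Omar eliminated.
Round 3: Liam 23, Jamal 25. Jamal has a majority (≥25).

Jamal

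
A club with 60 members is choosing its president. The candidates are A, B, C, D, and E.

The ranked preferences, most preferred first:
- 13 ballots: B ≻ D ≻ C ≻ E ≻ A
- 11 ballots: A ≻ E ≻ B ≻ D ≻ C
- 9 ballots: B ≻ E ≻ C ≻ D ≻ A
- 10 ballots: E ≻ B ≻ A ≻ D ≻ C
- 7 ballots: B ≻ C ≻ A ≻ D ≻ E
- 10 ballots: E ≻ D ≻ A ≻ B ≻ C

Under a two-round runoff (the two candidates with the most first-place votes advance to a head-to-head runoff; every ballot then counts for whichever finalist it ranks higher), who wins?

Round 1 first-place votes: A 11, B 29, C 0, D 0, E 20. B and E advance.
Runoff: B is ranked above E on 29 ballots, E above B on 31.

E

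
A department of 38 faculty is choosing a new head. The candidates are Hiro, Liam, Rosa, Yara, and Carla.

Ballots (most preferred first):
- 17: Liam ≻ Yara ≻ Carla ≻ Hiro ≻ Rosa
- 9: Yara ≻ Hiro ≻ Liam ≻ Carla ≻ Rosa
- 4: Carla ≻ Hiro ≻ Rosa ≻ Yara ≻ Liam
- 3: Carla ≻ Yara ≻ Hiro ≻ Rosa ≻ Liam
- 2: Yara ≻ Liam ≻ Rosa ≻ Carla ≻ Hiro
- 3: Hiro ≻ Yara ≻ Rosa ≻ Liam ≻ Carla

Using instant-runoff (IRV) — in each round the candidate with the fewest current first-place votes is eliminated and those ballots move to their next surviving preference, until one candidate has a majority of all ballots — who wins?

Yara

Round 1: Hiro 3, Liam 17, Rosa 0, Yara 11, Carla 7. Rosa eliminated.
Round 2: Hiro 3, Liam 17, Yara 11, Carla 7. Hiro eliminated.
Round 3: Liam 17, Yara 14, Carla 7. Carla eliminated.
Round 4: Liam 17, Yara 21. Yara has a majority (≥20).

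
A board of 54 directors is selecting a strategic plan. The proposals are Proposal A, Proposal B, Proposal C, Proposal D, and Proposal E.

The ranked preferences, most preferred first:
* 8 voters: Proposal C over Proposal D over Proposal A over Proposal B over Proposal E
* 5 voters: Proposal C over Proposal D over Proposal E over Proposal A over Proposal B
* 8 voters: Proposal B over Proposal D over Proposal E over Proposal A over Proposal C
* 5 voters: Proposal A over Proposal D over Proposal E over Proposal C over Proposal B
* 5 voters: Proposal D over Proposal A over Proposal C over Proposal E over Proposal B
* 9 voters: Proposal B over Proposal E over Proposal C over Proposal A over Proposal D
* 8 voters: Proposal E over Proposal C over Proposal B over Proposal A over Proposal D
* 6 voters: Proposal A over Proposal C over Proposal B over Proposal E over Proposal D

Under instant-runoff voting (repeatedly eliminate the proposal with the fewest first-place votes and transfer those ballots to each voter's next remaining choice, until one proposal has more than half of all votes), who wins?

Proposal C

Round 1: Proposal A 11, Proposal B 17, Proposal C 13, Proposal D 5, Proposal E 8. Proposal D eliminated.
Round 2: Proposal A 16, Proposal B 17, Proposal C 13, Proposal E 8. Proposal E eliminated.
Round 3: Proposal A 16, Proposal B 17, Proposal C 21. Proposal A eliminated.
Round 4: Proposal B 17, Proposal C 37. Proposal C has a majority (≥28).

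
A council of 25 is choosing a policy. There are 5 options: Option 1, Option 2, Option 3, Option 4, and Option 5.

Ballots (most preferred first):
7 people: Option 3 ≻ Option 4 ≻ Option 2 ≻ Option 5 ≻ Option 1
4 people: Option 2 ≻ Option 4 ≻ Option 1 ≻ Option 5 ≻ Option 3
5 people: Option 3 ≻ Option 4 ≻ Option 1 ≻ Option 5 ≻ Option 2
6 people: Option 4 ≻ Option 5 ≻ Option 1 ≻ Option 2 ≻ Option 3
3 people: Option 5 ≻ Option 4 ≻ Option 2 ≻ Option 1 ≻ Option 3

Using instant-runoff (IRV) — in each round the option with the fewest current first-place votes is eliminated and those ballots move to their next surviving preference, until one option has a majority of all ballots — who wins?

Round 1: Option 1 0, Option 2 4, Option 3 12, Option 4 6, Option 5 3. Option 1 eliminated.
Round 2: Option 2 4, Option 3 12, Option 4 6, Option 5 3. Option 5 eliminated.
Round 3: Option 2 4, Option 3 12, Option 4 9. Option 2 eliminated.
Round 4: Option 3 12, Option 4 13. Option 4 has a majority (≥13).

Option 4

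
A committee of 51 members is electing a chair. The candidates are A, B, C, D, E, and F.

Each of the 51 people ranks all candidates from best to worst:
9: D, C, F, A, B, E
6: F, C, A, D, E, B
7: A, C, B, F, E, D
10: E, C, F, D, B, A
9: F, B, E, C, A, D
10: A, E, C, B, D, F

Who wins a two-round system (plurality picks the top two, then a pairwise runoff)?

Round 1 first-place votes: A 17, B 0, C 0, D 9, E 10, F 15. A and F advance.
Runoff: A is ranked above F on 17 ballots, F above A on 34.

F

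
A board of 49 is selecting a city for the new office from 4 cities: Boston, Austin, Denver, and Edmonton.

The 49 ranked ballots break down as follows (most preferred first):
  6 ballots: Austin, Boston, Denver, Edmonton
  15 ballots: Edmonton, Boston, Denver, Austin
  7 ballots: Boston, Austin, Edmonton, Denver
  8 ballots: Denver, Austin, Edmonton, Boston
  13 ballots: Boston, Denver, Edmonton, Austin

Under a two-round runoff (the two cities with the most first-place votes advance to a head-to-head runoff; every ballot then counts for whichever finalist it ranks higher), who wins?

Round 1 first-place votes: Boston 20, Austin 6, Denver 8, Edmonton 15. Boston and Edmonton advance.
Runoff: Boston is ranked above Edmonton on 26 ballots, Edmonton above Boston on 23.

Boston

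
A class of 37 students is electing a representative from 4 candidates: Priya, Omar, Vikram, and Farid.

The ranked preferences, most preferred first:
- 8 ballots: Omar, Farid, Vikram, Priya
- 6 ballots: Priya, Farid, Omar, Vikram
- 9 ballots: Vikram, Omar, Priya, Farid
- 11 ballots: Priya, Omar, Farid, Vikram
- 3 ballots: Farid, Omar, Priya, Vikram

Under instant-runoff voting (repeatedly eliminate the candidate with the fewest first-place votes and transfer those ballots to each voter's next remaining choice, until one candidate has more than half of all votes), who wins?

Round 1: Priya 17, Omar 8, Vikram 9, Farid 3. Farid eliminated.
Round 2: Priya 17, Omar 11, Vikram 9. Vikram eliminated.
Round 3: Priya 17, Omar 20. Omar has a majority (≥19).

Omar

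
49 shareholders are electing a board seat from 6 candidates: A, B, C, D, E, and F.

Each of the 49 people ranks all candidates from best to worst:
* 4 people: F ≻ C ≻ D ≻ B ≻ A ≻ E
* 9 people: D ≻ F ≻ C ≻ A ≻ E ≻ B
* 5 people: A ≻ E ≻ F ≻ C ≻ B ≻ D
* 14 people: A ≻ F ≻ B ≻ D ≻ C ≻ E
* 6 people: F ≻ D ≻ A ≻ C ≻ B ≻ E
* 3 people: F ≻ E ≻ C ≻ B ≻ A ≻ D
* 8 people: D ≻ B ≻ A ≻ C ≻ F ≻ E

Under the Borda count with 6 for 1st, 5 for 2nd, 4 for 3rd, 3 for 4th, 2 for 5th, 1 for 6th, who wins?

F

A: 4×2 + 9×3 + 5×6 + 14×6 + 6×4 + 3×2 + 8×4 = 211
B: 4×3 + 9×1 + 5×2 + 14×4 + 6×2 + 3×3 + 8×5 = 148
C: 4×5 + 9×4 + 5×3 + 14×2 + 6×3 + 3×4 + 8×3 = 153
D: 4×4 + 9×6 + 5×1 + 14×3 + 6×5 + 3×1 + 8×6 = 198
E: 4×1 + 9×2 + 5×5 + 14×1 + 6×1 + 3×5 + 8×1 = 90
F: 4×6 + 9×5 + 5×4 + 14×5 + 6×6 + 3×6 + 8×2 = 229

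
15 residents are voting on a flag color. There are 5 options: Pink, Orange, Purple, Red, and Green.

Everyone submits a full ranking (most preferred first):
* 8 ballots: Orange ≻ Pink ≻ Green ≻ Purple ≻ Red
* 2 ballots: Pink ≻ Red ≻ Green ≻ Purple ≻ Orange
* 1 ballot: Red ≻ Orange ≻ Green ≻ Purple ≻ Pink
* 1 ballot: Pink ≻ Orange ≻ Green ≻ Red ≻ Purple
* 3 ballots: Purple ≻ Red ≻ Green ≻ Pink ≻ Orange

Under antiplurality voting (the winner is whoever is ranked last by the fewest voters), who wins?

Green

Last-place votes: Pink 1, Orange 5, Purple 1, Red 8, Green 0.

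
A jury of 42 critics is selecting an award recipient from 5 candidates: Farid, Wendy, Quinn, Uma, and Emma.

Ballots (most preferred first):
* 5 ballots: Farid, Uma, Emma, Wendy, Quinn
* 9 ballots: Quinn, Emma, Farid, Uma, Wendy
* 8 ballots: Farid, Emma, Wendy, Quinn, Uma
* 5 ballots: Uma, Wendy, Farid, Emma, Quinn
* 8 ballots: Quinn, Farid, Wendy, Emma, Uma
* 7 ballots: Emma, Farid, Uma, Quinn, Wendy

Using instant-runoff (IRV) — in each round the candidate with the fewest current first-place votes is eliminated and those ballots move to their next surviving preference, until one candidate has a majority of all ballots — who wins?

Farid

Round 1: Farid 13, Wendy 0, Quinn 17, Uma 5, Emma 7. Wendy eliminated.
Round 2: Farid 13, Quinn 17, Uma 5, Emma 7. Uma eliminated.
Round 3: Farid 18, Quinn 17, Emma 7. Emma eliminated.
Round 4: Farid 25, Quinn 17. Farid has a majority (≥22).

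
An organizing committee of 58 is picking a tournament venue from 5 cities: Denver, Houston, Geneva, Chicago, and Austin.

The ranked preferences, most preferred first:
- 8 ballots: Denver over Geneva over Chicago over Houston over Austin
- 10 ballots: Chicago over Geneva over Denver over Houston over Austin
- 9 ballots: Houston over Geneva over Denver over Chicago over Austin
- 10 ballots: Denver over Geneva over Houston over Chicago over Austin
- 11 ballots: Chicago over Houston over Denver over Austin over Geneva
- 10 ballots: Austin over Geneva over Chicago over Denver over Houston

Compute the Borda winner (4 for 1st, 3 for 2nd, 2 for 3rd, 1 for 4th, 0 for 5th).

Denver

Denver: 8×4 + 10×2 + 9×2 + 10×4 + 11×2 + 10×1 = 142
Houston: 8×1 + 10×1 + 9×4 + 10×2 + 11×3 + 10×0 = 107
Geneva: 8×3 + 10×3 + 9×3 + 10×3 + 11×0 + 10×3 = 141
Chicago: 8×2 + 10×4 + 9×1 + 10×1 + 11×4 + 10×2 = 139
Austin: 8×0 + 10×0 + 9×0 + 10×0 + 11×1 + 10×4 = 51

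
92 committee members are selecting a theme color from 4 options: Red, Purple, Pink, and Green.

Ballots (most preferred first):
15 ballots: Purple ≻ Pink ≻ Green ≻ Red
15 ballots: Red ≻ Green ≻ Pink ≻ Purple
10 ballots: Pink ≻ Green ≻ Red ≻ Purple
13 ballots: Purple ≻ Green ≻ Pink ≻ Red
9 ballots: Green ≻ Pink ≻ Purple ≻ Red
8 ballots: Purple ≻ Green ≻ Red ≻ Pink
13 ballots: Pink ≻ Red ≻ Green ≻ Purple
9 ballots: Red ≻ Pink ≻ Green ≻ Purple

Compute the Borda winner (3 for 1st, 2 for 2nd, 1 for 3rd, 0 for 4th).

Pink

Red: 15×0 + 15×3 + 10×1 + 13×0 + 9×0 + 8×1 + 13×2 + 9×3 = 116
Purple: 15×3 + 15×0 + 10×0 + 13×3 + 9×1 + 8×3 + 13×0 + 9×0 = 117
Pink: 15×2 + 15×1 + 10×3 + 13×1 + 9×2 + 8×0 + 13×3 + 9×2 = 163
Green: 15×1 + 15×2 + 10×2 + 13×2 + 9×3 + 8×2 + 13×1 + 9×1 = 156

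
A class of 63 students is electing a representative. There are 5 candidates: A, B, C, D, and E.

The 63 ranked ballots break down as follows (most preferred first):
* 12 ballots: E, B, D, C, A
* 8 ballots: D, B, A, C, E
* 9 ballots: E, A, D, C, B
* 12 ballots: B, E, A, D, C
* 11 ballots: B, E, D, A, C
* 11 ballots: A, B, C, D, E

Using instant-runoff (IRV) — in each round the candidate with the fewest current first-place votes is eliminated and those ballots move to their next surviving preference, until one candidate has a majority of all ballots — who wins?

B

Round 1: A 11, B 23, C 0, D 8, E 21. C eliminated.
Round 2: A 11, B 23, D 8, E 21. D eliminated.
Round 3: A 11, B 31, E 21. A eliminated.
Round 4: B 42, E 21. B has a majority (≥32).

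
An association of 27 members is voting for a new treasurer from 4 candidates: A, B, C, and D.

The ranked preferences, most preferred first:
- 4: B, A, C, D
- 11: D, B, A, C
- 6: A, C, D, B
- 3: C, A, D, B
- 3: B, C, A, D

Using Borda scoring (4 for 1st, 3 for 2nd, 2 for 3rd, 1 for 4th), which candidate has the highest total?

A

A: 4×3 + 11×2 + 6×4 + 3×3 + 3×2 = 73
B: 4×4 + 11×3 + 6×1 + 3×1 + 3×4 = 70
C: 4×2 + 11×1 + 6×3 + 3×4 + 3×3 = 58
D: 4×1 + 11×4 + 6×2 + 3×2 + 3×1 = 69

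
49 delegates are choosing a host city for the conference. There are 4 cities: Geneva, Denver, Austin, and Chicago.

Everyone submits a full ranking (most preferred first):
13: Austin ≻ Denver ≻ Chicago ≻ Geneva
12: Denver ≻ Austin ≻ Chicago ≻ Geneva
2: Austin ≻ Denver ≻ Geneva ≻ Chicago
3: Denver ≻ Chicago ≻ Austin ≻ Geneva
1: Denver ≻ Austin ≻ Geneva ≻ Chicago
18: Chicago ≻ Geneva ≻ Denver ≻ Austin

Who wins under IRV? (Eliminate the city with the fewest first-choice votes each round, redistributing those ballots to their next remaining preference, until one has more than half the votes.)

Round 1: Geneva 0, Denver 16, Austin 15, Chicago 18. Geneva eliminated.
Round 2: Denver 16, Austin 15, Chicago 18. Austin eliminated.
Round 3: Denver 31, Chicago 18. Denver has a majority (≥25).

Denver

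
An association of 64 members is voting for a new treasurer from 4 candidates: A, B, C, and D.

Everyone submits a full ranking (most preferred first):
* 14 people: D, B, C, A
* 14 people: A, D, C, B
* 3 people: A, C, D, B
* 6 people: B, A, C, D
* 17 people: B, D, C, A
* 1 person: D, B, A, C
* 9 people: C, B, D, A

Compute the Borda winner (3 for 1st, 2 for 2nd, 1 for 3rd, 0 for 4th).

A: 14×0 + 14×3 + 3×3 + 6×2 + 17×0 + 1×1 + 9×0 = 64
B: 14×2 + 14×0 + 3×0 + 6×3 + 17×3 + 1×2 + 9×2 = 117
C: 14×1 + 14×1 + 3×2 + 6×1 + 17×1 + 1×0 + 9×3 = 84
D: 14×3 + 14×2 + 3×1 + 6×0 + 17×2 + 1×3 + 9×1 = 119

D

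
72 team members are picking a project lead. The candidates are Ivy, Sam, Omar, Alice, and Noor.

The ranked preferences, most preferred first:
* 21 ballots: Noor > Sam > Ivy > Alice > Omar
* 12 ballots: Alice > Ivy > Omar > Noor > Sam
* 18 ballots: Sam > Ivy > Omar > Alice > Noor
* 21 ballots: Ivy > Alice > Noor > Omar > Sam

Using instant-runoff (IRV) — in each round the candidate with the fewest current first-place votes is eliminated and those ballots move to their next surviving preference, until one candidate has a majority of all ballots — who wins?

Round 1: Ivy 21, Sam 18, Omar 0, Alice 12, Noor 21. Omar eliminated.
Round 2: Ivy 21, Sam 18, Alice 12, Noor 21. Alice eliminated.
Round 3: Ivy 33, Sam 18, Noor 21. Sam eliminated.
Round 4: Ivy 51, Noor 21. Ivy has a majority (≥37).

Ivy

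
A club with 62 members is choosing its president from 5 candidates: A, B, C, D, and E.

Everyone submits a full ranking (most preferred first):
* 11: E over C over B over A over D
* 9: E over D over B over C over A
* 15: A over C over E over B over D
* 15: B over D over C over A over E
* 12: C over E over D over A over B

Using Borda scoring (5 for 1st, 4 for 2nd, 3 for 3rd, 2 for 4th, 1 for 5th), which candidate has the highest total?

C

A: 11×2 + 9×1 + 15×5 + 15×2 + 12×2 = 160
B: 11×3 + 9×3 + 15×2 + 15×5 + 12×1 = 177
C: 11×4 + 9×2 + 15×4 + 15×3 + 12×5 = 227
D: 11×1 + 9×4 + 15×1 + 15×4 + 12×3 = 158
E: 11×5 + 9×5 + 15×3 + 15×1 + 12×4 = 208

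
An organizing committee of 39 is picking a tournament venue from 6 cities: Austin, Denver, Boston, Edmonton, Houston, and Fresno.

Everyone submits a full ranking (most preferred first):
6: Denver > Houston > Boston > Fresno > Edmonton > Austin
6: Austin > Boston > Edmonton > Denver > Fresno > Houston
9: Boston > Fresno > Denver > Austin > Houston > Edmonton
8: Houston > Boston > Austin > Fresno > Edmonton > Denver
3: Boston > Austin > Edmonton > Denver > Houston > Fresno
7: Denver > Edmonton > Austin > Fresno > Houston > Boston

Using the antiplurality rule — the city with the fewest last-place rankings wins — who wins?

Fresno

Last-place votes: Austin 6, Denver 8, Boston 7, Edmonton 9, Houston 6, Fresno 3.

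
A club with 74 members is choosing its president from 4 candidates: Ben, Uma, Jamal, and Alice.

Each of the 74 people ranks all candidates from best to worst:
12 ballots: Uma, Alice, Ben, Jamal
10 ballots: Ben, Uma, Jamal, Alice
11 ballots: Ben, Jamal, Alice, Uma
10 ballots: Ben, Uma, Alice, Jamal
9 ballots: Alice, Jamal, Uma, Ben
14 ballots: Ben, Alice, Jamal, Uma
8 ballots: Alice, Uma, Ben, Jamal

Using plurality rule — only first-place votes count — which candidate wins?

Ben

First-place votes: Ben 45, Uma 12, Jamal 0, Alice 17.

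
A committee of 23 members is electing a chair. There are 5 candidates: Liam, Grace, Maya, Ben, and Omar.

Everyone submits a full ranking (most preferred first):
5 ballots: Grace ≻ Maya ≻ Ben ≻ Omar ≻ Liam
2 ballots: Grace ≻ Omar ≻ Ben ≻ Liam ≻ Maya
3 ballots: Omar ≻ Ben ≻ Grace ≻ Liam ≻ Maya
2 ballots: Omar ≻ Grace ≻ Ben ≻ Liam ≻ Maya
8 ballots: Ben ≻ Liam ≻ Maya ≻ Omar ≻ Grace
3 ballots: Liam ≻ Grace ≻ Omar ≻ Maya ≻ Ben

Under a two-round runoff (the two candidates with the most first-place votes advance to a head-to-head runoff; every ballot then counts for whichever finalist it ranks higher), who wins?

Round 1 first-place votes: Liam 3, Grace 7, Maya 0, Ben 8, Omar 5. Ben and Grace advance.
Runoff: Ben is ranked above Grace on 11 ballots, Grace above Ben on 12.

Grace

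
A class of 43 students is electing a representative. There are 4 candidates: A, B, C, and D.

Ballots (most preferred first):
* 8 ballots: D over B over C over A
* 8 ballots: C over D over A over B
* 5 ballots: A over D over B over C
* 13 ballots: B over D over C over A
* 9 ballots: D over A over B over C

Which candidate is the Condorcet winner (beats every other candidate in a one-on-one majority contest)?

D vs A: 38–5
D vs B: 30–13
D vs C: 35–8
D beats every other candidate.

D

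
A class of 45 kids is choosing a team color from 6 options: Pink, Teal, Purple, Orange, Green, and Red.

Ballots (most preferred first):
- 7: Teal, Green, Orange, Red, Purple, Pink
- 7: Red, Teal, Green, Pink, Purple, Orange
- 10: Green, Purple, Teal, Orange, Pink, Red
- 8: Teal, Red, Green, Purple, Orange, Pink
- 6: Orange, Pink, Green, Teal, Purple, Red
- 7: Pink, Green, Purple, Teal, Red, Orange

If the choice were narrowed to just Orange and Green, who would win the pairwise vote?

Green

Orange is ranked above Green on 6 ballots; Green above Orange on 39.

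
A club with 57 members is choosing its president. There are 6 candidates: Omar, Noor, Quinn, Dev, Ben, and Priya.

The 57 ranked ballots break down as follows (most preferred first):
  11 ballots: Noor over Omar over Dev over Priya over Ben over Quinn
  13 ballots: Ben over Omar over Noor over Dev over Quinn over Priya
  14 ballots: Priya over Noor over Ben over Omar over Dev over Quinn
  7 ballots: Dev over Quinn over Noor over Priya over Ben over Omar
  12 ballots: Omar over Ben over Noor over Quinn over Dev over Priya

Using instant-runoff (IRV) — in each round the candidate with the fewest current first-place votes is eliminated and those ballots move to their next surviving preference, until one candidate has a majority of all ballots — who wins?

Round 1: Omar 12, Noor 11, Quinn 0, Dev 7, Ben 13, Priya 14. Quinn eliminated.
Round 2: Omar 12, Noor 11, Dev 7, Ben 13, Priya 14. Dev eliminated.
Round 3: Omar 12, Noor 18, Ben 13, Priya 14. Omar eliminated.
Round 4: Noor 18, Ben 25, Priya 14. Priya eliminated.
Round 5: Noor 32, Ben 25. Noor has a majority (≥29).

Noor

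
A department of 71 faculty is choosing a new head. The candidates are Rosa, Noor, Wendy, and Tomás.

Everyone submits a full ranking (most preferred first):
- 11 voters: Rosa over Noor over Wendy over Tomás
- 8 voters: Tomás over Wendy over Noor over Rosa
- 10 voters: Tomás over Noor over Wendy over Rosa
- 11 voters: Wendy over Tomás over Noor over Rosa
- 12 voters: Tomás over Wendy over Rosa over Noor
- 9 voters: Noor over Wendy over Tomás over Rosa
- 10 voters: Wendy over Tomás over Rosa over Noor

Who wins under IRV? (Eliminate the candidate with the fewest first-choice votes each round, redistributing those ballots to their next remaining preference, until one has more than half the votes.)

Wendy

Round 1: Rosa 11, Noor 9, Wendy 21, Tomás 30. Noor eliminated.
Round 2: Rosa 11, Wendy 30, Tomás 30. Rosa eliminated.
Round 3: Wendy 41, Tomás 30. Wendy has a majority (≥36).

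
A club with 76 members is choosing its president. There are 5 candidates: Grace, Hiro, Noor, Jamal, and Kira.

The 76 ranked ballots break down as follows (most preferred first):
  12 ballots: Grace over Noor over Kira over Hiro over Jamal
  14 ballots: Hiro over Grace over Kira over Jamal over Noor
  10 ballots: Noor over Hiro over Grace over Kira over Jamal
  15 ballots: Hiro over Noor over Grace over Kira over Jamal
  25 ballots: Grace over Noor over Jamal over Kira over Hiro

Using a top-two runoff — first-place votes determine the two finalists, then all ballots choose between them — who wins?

Hiro

Round 1 first-place votes: Grace 37, Hiro 29, Noor 10, Jamal 0, Kira 0. Grace and Hiro advance.
Runoff: Grace is ranked above Hiro on 37 ballots, Hiro above Grace on 39.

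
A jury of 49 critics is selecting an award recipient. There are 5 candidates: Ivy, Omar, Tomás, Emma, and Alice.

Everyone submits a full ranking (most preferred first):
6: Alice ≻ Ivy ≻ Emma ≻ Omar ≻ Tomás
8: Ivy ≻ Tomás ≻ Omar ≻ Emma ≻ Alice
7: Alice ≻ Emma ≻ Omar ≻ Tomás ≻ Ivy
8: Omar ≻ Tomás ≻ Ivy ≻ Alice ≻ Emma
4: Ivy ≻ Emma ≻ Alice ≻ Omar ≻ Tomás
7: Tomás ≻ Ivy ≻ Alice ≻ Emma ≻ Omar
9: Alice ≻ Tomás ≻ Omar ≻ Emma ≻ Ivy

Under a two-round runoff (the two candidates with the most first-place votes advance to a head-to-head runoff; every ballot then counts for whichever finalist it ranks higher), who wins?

Round 1 first-place votes: Ivy 12, Omar 8, Tomás 7, Emma 0, Alice 22. Alice and Ivy advance.
Runoff: Alice is ranked above Ivy on 22 ballots, Ivy above Alice on 27.

Ivy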